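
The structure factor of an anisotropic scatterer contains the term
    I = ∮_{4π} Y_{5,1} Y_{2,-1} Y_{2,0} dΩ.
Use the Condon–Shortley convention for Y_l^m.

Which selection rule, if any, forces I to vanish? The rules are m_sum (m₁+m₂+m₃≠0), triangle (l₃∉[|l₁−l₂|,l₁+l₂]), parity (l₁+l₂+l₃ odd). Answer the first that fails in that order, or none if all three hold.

triangle

azimuthal sum: 1 − 1 + 0 = 0  ✓
3 ≤ 2 ≤ 7 (triangle on l)  ✗
L = 5 + 2 + 2 = 9 (odd)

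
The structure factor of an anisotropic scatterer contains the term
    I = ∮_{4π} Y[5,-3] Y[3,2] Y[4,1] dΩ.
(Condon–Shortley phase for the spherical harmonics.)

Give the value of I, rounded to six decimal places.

m-sum 0 ✓  L=12 even ✓  2≤4≤8 ✓
Π(2lᵢ+1) = 11×7×9 = 693
triangle coeff Δ(5,3,4) = 1/180180
Σ_t [1,3]: t=1:−1/576 t=2:+1/144 t=3:−1/576 = 1/288
(3j)²=20/1001 [(5 3 4; 0 0 0)], sign=+1
Σ_t [3,4]: t=3:−1/1440 t=4:+1/1152 = 1/5760
(3j)²=1/858 [(5 3 4; -3 2 1)], sign=-1
⇒ 4πI² = 30/1859
I = (-1)√(30/1859/(4π)) = -0.03583571

-0.035836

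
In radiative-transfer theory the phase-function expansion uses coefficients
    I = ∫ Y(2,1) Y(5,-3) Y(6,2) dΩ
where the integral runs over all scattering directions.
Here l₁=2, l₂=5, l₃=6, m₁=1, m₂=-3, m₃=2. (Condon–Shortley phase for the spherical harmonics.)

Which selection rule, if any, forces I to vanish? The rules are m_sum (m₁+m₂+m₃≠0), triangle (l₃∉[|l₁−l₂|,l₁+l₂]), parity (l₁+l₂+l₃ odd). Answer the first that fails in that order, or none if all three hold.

Σmᵢ = 0  ✓
l₃∈[|l₁−l₂|,l₁+l₂]=[3,7], have l₃=6  ✓
Σlᵢ = 13 ⇒ odd  ✗

parity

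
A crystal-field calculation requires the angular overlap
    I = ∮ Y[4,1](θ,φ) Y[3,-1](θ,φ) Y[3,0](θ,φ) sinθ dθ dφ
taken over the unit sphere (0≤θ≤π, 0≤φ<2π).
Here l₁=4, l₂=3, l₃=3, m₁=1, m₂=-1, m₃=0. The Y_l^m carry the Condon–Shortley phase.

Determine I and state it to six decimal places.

-0.099323

Checks pass: Σm=0; 10 even; l₃=3∈[1,7].
(2·4+1)(2·3+1)(2·3+1) = 441
Δ: 4! 4! 2! / 11! → 1/34650
sum: t=1:−1/72 t=2:+1/16 t=3:−1/72 = 5/144
3j²(4 3 3; 0 0 0) = Δ·Π!·Σ² = 2/77  (sign -1)
sum: t=0:+1/288 t=1:−1/24 t=2:+1/48 = -5/288
3j²(4 3 3; 1 -1 0) = Δ·Π!·Σ² = 5/462  (sign +1)
combine: 4πI² = 441·2/77·5/462 = 15/121
take √, sign -1: I = -0.09932258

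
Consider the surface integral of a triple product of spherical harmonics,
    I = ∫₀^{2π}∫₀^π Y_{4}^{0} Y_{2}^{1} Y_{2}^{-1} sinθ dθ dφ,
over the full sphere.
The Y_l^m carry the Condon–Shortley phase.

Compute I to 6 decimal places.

Rules hold: Σm=0, L=8 even, 2≤2≤6.
N = 9·5·5 = 225
Δ = 4!·4!·0!/9! = 1/630
Racah Σ t=2..2: t=2:+1/16 = 1/16
⇒ 3j(4 2 2; 0 0 0)² = 2/35, sgn +1
Racah Σ t=3..3: t=3:−1/36 = -1/36
⇒ 3j(4 2 2; 0 1 -1)² = 8/315, sgn +1
4πI² = N·(3j₀)²·(3jₘ)² = 16/49
I = +1·√(0.326531/4π) = 0.16119702

0.161197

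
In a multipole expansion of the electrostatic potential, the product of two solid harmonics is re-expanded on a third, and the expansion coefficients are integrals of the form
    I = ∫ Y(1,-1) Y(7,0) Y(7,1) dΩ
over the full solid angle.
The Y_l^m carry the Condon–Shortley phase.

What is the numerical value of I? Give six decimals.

0.000000

L=15 odd ⇒ parity kills the (l;000) factor ⇒ I = 0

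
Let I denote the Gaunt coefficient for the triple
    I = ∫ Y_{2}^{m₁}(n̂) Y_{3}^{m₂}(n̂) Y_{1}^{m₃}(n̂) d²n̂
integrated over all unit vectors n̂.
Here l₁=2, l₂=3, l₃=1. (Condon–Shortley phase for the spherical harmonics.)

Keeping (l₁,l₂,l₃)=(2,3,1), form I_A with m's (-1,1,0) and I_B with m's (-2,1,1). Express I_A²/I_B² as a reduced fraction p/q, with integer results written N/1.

8/1

Shared (l₁,l₂,l₃)=(2,3,1): N and (l;000)² cancel in I_A²/I_B².
A: Δ = 4!·0!·2!/7! = 1/105; Racah Σ t=3..3: t=3:−1/6 = -1/6; ⇒ 3j(2 3 1; -1 1 0)² = 8/105, sgn +1
B: Δ = 4!·0!·2!/7! = 1/105; Racah Σ t=4..4: t=4:+1/48 = 1/48; ⇒ 3j(2 3 1; -2 1 1)² = 1/105, sgn +1
I_A²/I_B² = (8/105)/(1/105) = 8/1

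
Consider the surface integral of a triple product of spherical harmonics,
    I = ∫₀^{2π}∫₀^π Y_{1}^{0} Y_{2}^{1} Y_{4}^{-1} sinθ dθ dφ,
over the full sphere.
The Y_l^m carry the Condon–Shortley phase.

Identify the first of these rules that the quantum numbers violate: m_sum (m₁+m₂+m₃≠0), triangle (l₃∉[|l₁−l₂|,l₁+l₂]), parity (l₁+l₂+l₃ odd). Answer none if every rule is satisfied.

Σmᵢ = 0  ✓
l₃∈[|l₁−l₂|,l₁+l₂]=[1,3], have l₃=4  ✗
Σlᵢ = 7 ⇒ odd

triangle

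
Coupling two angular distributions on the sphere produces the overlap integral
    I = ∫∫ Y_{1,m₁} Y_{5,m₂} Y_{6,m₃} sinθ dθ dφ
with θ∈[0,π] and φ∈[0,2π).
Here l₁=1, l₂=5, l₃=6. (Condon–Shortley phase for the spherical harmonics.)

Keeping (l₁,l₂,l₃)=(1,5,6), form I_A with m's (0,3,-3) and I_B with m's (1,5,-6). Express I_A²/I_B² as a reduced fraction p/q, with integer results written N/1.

9/22

Shared (l₁,l₂,l₃)=(1,5,6): N and (l;000)² cancel in I_A²/I_B².
A: Δ = 0!·2!·10!/13! = 1/858; Racah Σ t=0..0: t=0:+1/80640 = 1/80640; ⇒ 3j(1 5 6; 0 3 -3)² = 9/286, sgn -1
B: Δ = 0!·2!·10!/13! = 1/858; Racah Σ t=0..0: t=0:+1/7257600 = 1/7257600; ⇒ 3j(1 5 6; 1 5 -6)² = 1/13, sgn +1
I_A²/I_B² = (9/286)/(1/13) = 9/22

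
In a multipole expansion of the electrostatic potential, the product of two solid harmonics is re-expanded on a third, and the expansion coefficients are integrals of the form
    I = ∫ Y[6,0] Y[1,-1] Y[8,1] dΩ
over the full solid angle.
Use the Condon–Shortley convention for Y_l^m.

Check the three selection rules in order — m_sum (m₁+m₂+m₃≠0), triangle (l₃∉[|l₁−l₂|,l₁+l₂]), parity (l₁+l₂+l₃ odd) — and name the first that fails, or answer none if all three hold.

m₁+m₂+m₃ = 0 − 1 + 1 = 0  ✓
triangle: |6−1|=5 ≤ l₃=8 ≤ 6+1=7  ✗
parity: l₁+l₂+l₃ = 15 is odd

triangle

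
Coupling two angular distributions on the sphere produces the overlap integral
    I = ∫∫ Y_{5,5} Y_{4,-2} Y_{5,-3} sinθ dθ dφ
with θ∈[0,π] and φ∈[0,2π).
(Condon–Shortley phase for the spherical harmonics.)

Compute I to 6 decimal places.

-0.184127

Rules hold: Σm=0, L=14 even, 1≤5≤9.
N = 11·9·11 = 1089
Δ = 4!·6!·4!/15! = 1/3153150
Racah Σ t=0..4: t=0:+1/69120 t=1:−1/1728 t=2:+1/576 t=3:−1/1728 t=4:+1/69120 = 7/11520
⇒ 3j(5 4 5; 0 0 0)² = 2/143, sgn -1
Racah Σ t=0..0: t=0:+1/69120 = 1/69120
⇒ 3j(5 4 5; 5 -2 -3)² = 4/143, sgn +1
4πI² = N·(3j₀)²·(3jₘ)² = 72/169
I = -1·√(0.426036/4π) = -0.18412721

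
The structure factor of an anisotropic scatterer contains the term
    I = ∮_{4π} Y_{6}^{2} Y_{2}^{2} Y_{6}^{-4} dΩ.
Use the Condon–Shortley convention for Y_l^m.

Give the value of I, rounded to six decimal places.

Checks pass: Σm=0; 14 even; l₃=6∈[4,8].
(2·6+1)(2·2+1)(2·6+1) = 845
Δ: 2! 10! 2! / 15! → 1/90090
sum: t=0:+1/69120 t=1:−1/14400 t=2:+1/69120 = -7/172800
3j²(6 2 6; 0 0 0) = Δ·Π!·Σ² = 14/715  (sign -1)
sum: t=2:+1/322560 = 1/322560
3j²(6 2 6; 2 2 -4) = Δ·Π!·Σ² = 18/1001  (sign +1)
combine: 4πI² = 845·14/715·18/1001 = 36/121
take √, sign -1: I = -0.15386989

-0.153870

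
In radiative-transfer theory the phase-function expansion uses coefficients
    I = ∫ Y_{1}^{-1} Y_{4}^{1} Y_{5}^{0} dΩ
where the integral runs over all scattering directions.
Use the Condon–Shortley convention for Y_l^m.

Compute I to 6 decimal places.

m-sum 0 ✓  L=10 even ✓  3≤5≤5 ✓
Π(2lᵢ+1) = 3×9×11 = 297
triangle coeff Δ(1,4,5) = 1/495
Σ_t [0,0]: t=0:+1/576 = 1/576
(3j)²=5/99 [(1 4 5; 0 0 0)], sign=-1
Σ_t [0,0]: t=0:+1/1440 = 1/1440
(3j)²=2/99 [(1 4 5; -1 1 0)], sign=-1
⇒ 4πI² = 10/33
I = (+1)√(10/33/(4π)) = 0.15528807

0.155288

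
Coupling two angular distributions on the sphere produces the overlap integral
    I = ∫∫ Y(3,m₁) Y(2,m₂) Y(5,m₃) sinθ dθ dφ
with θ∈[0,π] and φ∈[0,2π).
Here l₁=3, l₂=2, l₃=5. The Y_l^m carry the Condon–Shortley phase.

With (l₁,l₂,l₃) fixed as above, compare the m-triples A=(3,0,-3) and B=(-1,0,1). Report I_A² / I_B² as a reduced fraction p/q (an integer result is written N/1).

Shared (l₁,l₂,l₃)=(3,2,5): N and (l;000)² cancel in I_A²/I_B².
A: Δ = 0!·6!·4!/11! = 1/2310; Racah Σ t=0..0: t=0:+1/2880 = 1/2880; ⇒ 3j(3 2 5; 3 0 -3)² = 2/165, sgn +1
B: Δ = 0!·6!·4!/11! = 1/2310; Racah Σ t=0..0: t=0:+1/192 = 1/192; ⇒ 3j(3 2 5; -1 0 1)² = 3/77, sgn +1
I_A²/I_B² = (2/165)/(3/77) = 14/45

14/45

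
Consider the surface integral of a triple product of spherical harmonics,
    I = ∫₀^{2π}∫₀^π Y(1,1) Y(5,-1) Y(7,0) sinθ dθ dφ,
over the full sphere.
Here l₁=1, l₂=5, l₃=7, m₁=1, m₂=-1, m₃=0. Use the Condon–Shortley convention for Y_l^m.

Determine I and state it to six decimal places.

|1−5|≤7≤1+5 violated ⇒ I = 0

0.000000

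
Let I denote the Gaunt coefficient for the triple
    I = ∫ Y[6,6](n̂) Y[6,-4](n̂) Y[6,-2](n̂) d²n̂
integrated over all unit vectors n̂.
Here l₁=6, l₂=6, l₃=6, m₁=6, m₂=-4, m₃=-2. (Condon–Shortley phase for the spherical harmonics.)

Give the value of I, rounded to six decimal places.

-0.158872

Rules hold: Σm=0, L=18 even, 0≤6≤12.
N = 13·13·13 = 2197
Δ = 6!·6!·6!/19! = 1/325909584
Racah Σ t=0..6: t=0:+1/373248000 t=1:−1/1728000 t=2:+1/110592 t=3:−1/46656 t=4:+1/110592 t=5:−1/1728000 t=6:+1/373248000 = -7/1555200
⇒ 3j(6 6 6; 0 0 0)² = 400/46189, sgn -1
Racah Σ t=0..0: t=0:+1/24883200 = 1/24883200
⇒ 3j(6 6 6; 6 -4 -2)² = 70/4199, sgn +1
4πI² = N·(3j₀)²·(3jₘ)² = 364000/1147619
I = -1·√(0.317178/4π) = -0.15887183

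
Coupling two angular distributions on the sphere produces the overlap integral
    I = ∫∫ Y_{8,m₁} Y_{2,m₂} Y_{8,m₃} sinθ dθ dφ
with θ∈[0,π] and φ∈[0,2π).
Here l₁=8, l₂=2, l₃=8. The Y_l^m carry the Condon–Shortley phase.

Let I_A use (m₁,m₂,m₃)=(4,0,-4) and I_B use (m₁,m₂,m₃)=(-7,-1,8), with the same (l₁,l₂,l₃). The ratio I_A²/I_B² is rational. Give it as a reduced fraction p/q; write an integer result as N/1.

l's match ⇒ only the (l;m) 3-j factors differ between A and B.
A: triangle coeff Δ(8,2,8) = 1/348840; Σ_t [0,2]: t=0:+1/348364800 t=1:−1/239500800 t=2:+1/3832012800 = -1/958003200; (3j)²=8/4845 [(8 2 8; 4 0 -4)], sign=-1
B: triangle coeff Δ(8,2,8) = 1/348840; Σ_t [1,1]: t=1:−1/174356582400 = -1/174356582400; (3j)²=5/323 [(8 2 8; -7 -1 8)], sign=-1
I_A²/I_B² = (8/4845)/(5/323) = 8/75

8/75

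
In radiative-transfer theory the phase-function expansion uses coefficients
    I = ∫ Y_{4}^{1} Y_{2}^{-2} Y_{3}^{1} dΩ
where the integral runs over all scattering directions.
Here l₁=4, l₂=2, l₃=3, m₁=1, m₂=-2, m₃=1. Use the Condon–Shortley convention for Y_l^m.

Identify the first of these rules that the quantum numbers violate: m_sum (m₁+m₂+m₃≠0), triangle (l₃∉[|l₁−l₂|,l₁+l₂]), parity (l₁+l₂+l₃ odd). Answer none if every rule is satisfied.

parity

m₁+m₂+m₃ = 1 − 2 + 1 = 0  ✓
triangle: |4−2|=2 ≤ l₃=3 ≤ 4+2=6  ✓
parity: l₁+l₂+l₃ = 9 is odd  ✗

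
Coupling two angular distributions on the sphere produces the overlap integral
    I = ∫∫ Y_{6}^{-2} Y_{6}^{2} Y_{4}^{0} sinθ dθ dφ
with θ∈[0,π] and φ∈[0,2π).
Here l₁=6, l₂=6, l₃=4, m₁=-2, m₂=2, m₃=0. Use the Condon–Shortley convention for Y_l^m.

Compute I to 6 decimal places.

Checks pass: Σm=0; 16 even; l₃=4∈[0,12].
(2·6+1)(2·6+1)(2·4+1) = 1521
Δ: 8! 4! 4! / 17! → 1/15315300
sum: t=2:+1/829440 t=3:−1/25920 t=4:+1/9216 t=5:−1/25920 t=6:+1/829440 = 7/207360
3j²(6 6 4; 0 0 0) = Δ·Π!·Σ² = 28/2431  (sign +1)
sum: t=4:+1/331776 t=5:−1/25920 t=6:+1/23040 t=7:−1/181440 t=8:+1/23224320 = 11/4644864
3j²(6 6 4; -2 2 0) = Δ·Π!·Σ² = 11/55692  (sign +1)
combine: 4πI² = 1521·28/2431·11/55692 = 1/289
take √, sign +1: I = 0.01659381

0.016594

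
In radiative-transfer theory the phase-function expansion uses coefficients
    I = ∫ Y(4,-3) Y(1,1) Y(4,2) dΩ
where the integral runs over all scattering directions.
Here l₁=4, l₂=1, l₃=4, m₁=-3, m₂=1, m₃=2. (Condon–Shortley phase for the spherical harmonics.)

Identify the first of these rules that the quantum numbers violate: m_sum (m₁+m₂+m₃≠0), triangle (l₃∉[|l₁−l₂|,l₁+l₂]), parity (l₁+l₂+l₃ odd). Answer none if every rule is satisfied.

m₁+m₂+m₃ = -3 + 1 + 2 = 0  ✓
triangle: |4−1|=3 ≤ l₃=4 ≤ 4+1=5  ✓
parity: l₁+l₂+l₃ = 9 is odd  ✗

parity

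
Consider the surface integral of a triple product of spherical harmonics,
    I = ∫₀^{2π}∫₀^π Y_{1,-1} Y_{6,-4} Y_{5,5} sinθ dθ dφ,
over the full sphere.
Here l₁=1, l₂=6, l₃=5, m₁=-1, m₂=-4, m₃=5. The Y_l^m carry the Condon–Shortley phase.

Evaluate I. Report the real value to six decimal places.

Rules hold: Σm=0, L=12 even, 5≤5≤7.
N = 3·13·11 = 429
Δ = 2!·0!·10!/13! = 1/858
Racah Σ t=1..1: t=1:−1/14400 = -1/14400
⇒ 3j(1 6 5; 0 0 0)² = 6/143, sgn +1
Racah Σ t=2..2: t=2:+1/7257600 = 1/7257600
⇒ 3j(1 6 5; -1 -4 5)² = 1/858, sgn +1
4πI² = N·(3j₀)²·(3jₘ)² = 3/143
I = +1·√(0.020979/4π) = 0.04085899

0.040859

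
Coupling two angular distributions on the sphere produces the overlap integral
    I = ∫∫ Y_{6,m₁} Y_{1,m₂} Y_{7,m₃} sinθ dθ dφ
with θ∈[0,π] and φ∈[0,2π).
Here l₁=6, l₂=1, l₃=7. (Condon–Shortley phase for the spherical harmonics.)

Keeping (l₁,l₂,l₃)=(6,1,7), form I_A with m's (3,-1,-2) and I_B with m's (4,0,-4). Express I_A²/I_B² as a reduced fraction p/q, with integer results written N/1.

l's match ⇒ only the (l;m) 3-j factors differ between A and B.
A: triangle coeff Δ(6,1,7) = 1/1365; Σ_t [0,0]: t=0:+1/4354560 = 1/4354560; (3j)²=2/273 [(6 1 7; 3 -1 -2)], sign=-1
B: triangle coeff Δ(6,1,7) = 1/1365; Σ_t [0,0]: t=0:+1/7257600 = 1/7257600; (3j)²=11/455 [(6 1 7; 4 0 -4)], sign=-1
I_A²/I_B² = (2/273)/(11/455) = 10/33

10/33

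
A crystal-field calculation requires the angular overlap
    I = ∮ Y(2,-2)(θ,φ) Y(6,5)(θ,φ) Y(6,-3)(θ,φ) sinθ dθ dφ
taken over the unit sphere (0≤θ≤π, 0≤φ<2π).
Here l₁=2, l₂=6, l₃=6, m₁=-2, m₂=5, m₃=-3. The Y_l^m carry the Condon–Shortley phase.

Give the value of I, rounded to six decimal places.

0.120286

Checks pass: Σm=0; 14 even; l₃=6∈[4,8].
(2·2+1)(2·6+1)(2·6+1) = 845
Δ: 2! 2! 10! / 15! → 1/90090
sum: t=0:+1/69120 t=1:−1/14400 t=2:+1/69120 = -7/172800
3j²(2 6 6; 0 0 0) = Δ·Π!·Σ² = 14/715  (sign -1)
sum: t=2:+1/1451520 = 1/1451520
3j²(2 6 6; -2 5 -3) = Δ·Π!·Σ² = 1/91  (sign -1)
combine: 4πI² = 845·14/715·1/91 = 2/11
take √, sign +1: I = 0.12028562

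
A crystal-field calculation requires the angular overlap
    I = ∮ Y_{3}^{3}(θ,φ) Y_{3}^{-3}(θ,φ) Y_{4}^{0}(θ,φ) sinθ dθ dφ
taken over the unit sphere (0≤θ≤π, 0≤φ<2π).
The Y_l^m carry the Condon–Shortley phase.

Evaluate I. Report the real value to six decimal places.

Rules hold: Σm=0, L=10 even, 0≤4≤6.
N = 7·7·9 = 441
Δ = 2!·4!·4!/11! = 1/34650
Racah Σ t=0..2: t=0:+1/72 t=1:−1/16 t=2:+1/72 = -5/144
⇒ 3j(3 3 4; 0 0 0)² = 2/77, sgn -1
Racah Σ t=0..0: t=0:+1/1152 = 1/1152
⇒ 3j(3 3 4; 3 -3 0)² = 1/154, sgn +1
4πI² = N·(3j₀)²·(3jₘ)² = 9/121
I = -1·√(0.0743802/4π) = -0.07693494

-0.076935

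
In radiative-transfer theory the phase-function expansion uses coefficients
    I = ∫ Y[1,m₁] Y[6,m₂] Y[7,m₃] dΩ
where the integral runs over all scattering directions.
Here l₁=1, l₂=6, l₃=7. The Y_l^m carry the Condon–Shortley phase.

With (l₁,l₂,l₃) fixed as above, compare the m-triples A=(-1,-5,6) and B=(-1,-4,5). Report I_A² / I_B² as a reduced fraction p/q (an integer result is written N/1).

13/11

Same 1,6,7: normalisation and zero-m 3j drop out of the ratio.
A: Δ: 0! 2! 12! / 15! → 1/1365; sum: t=0:+1/79833600 = 1/79833600; 3j²(1 6 7; -1 -5 6) = Δ·Π!·Σ² = 2/35  (sign -1)
B: Δ: 0! 2! 12! / 15! → 1/1365; sum: t=0:+1/14515200 = 1/14515200; 3j²(1 6 7; -1 -4 5) = Δ·Π!·Σ² = 22/455  (sign +1)
I_A²/I_B² = (2/35)/(22/455) = 13/11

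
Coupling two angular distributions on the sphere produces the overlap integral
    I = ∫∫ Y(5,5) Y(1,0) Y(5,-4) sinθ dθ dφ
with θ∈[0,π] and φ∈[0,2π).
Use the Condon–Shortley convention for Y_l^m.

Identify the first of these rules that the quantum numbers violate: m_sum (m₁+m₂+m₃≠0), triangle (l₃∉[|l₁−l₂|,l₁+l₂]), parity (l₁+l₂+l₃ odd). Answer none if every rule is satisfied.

m₁+m₂+m₃ = 5 + 0 − 4 = 1  ✗
triangle: |5−1|=4 ≤ l₃=5 ≤ 5+1=6
parity: l₁+l₂+l₃ = 11 is odd

m_sum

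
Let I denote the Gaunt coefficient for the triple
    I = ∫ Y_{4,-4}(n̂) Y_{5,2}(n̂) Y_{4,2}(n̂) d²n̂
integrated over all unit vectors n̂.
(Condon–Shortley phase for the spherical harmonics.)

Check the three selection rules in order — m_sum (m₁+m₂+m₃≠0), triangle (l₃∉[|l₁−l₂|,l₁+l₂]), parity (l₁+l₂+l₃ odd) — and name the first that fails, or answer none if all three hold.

m₁+m₂+m₃ = -4 + 2 + 2 = 0  ✓
triangle: |4−5|=1 ≤ l₃=4 ≤ 4+5=9  ✓
parity: l₁+l₂+l₃ = 13 is odd  ✗

parity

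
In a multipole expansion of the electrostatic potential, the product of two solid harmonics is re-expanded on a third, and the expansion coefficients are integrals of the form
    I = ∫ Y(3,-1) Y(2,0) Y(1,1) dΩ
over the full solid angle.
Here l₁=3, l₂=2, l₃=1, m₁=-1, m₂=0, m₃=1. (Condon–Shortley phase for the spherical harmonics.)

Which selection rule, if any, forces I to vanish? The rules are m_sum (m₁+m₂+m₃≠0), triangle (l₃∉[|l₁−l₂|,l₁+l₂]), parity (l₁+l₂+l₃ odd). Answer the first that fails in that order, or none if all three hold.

none

Σmᵢ = 0  ✓
l₃∈[|l₁−l₂|,l₁+l₂]=[1,5], have l₃=1  ✓
Σlᵢ = 6 ⇒ even  ✓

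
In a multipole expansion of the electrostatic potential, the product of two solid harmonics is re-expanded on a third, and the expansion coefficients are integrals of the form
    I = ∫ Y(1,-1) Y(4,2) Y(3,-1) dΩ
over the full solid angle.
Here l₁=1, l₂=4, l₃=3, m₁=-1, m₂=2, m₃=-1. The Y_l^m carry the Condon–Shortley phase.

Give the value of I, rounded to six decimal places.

Rules hold: Σm=0, L=8 even, 3≤3≤5.
N = 3·9·7 = 189
Δ = 2!·0!·6!/9! = 1/252
Racah Σ t=1..1: t=1:−1/36 = -1/36
⇒ 3j(1 4 3; 0 0 0)² = 4/63, sgn +1
Racah Σ t=2..2: t=2:+1/96 = 1/96
⇒ 3j(1 4 3; -1 2 -1)² = 5/84, sgn +1
4πI² = N·(3j₀)²·(3jₘ)² = 5/7
I = +1·√(0.714286/4π) = 0.23841361

0.238414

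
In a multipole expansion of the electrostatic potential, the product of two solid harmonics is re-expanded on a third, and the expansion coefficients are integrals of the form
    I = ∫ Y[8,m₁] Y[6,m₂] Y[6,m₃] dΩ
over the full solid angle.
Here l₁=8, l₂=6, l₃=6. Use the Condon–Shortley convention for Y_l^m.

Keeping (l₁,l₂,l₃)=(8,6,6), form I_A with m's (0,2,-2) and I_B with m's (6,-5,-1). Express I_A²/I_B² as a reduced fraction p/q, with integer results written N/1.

Same 8,6,6: normalisation and zero-m 3j drop out of the ratio.
A: Δ: 8! 8! 4! / 21! → 1/1309458150; sum: t=4:+1/7962624 t=5:−1/3110400 t=6:+1/8294400 t=7:−1/152409600 t=8:+1/39016857600 = -71/867041280; 3j²(8 6 6; 0 2 -2) = Δ·Π!·Σ² = 5041/646646  (sign -1)
B: Δ: 8! 8! 4! / 21! → 1/1309458150; sum: t=0:+1/348364800 t=1:−1/609638400 = 1/812851200; 3j²(8 6 6; 6 -5 -1) = Δ·Π!·Σ² = 11/2261  (sign -1)
I_A²/I_B² = (5041/646646)/(11/2261) = 5041/3146

5041/3146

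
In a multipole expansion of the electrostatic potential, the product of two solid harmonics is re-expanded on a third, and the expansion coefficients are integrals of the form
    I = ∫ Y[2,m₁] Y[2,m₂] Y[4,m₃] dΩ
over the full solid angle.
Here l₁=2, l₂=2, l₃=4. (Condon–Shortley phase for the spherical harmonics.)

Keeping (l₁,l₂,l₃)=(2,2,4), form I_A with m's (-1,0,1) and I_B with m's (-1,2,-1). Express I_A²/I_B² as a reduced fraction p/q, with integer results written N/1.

Same 2,2,4: normalisation and zero-m 3j drop out of the ratio.
A: Δ: 0! 4! 4! / 9! → 1/630; sum: t=0:+1/24 = 1/24; 3j²(2 2 4; -1 0 1) = Δ·Π!·Σ² = 1/21  (sign -1)
B: Δ: 0! 4! 4! / 9! → 1/630; sum: t=0:+1/144 = 1/144; 3j²(2 2 4; -1 2 -1) = Δ·Π!·Σ² = 1/126  (sign -1)
I_A²/I_B² = (1/21)/(1/126) = 6/1

6/1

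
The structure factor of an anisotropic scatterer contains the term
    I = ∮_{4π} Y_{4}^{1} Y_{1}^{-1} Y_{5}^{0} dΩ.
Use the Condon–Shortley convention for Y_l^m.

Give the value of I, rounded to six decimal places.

0.155288

m-sum 0 ✓  L=10 even ✓  3≤5≤5 ✓
Π(2lᵢ+1) = 9×3×11 = 297
triangle coeff Δ(4,1,5) = 1/495
Σ_t [0,0]: t=0:+1/576 = 1/576
(3j)²=5/99 [(4 1 5; 0 0 0)], sign=-1
Σ_t [0,0]: t=0:+1/1440 = 1/1440
(3j)²=2/99 [(4 1 5; 1 -1 0)], sign=-1
⇒ 4πI² = 10/33
I = (+1)√(10/33/(4π)) = 0.15528807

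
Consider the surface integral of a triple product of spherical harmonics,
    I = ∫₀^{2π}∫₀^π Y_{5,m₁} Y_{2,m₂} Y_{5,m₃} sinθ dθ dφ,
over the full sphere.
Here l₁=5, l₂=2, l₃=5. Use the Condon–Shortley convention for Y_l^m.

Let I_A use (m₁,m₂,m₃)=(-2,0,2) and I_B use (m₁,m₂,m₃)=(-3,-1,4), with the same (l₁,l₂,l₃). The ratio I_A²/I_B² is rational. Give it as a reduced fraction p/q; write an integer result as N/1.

Shared (l₁,l₂,l₃)=(5,2,5): N and (l;000)² cancel in I_A²/I_B².
A: Δ = 2!·8!·2!/13! = 1/38610; Racah Σ t=0..2: t=0:+1/20160 t=1:−1/1440 t=2:+1/2880 = -1/3360; ⇒ 3j(5 2 5; -2 0 2)² = 6/715, sgn +1
B: Δ = 2!·8!·2!/13! = 1/38610; Racah Σ t=0..1: t=0:+1/80640 t=1:−1/10080 = -1/11520; ⇒ 3j(5 2 5; -3 -1 4)² = 49/1430, sgn +1
I_A²/I_B² = (6/715)/(49/1430) = 12/49

12/49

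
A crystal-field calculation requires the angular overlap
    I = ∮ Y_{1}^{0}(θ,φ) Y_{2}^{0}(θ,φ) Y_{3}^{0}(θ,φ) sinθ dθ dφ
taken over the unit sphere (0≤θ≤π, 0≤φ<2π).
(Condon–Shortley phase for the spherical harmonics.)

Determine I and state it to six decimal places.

m-sum 0 ✓  L=6 even ✓  1≤3≤3 ✓
Π(2lᵢ+1) = 3×5×7 = 105
triangle coeff Δ(1,2,3) = 1/105
Σ_t [0,0]: t=0:+1/4 = 1/4
(3j)²=3/35 [(1 2 3; 0 0 0)], sign=-1
(m-triple is (0,0,0) — same symbol as above.)
⇒ 4πI² = 27/35
I = (+1)√(27/35/(4π)) = 0.24776670

0.247767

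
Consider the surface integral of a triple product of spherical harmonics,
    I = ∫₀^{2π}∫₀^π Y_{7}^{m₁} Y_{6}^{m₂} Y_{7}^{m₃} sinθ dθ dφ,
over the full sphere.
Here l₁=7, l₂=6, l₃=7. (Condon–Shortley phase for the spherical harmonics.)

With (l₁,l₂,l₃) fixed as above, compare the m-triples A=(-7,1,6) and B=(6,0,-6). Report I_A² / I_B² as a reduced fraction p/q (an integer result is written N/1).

3/4

Shared (l₁,l₂,l₃)=(7,6,7): N and (l;000)² cancel in I_A²/I_B².
A: Δ = 6!·8!·6!/21! = 1/2444321880; Racah Σ t=6..6: t=6:+1/3483648000 = 1/3483648000; ⇒ 3j(7 6 7; -7 1 6)² = 143/12920, sgn -1
B: Δ = 6!·8!·6!/21! = 1/2444321880; Racah Σ t=0..1: t=0:+1/2612736000 t=1:−1/580608000 = -1/746496000; ⇒ 3j(7 6 7; 6 0 -6)² = 143/9690, sgn +1
I_A²/I_B² = (143/12920)/(143/9690) = 3/4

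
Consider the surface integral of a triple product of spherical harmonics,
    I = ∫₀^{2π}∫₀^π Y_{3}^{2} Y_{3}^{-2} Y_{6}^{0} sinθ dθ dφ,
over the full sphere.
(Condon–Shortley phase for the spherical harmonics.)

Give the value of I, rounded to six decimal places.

0.071126

Checks pass: Σm=0; 12 even; l₃=6∈[0,6].
(2·3+1)(2·3+1)(2·6+1) = 637
Δ: 0! 6! 6! / 13! → 1/12012
sum: t=0:+1/1296 = 1/1296
3j²(3 3 6; 0 0 0) = Δ·Π!·Σ² = 100/3003  (sign +1)
sum: t=0:+1/14400 = 1/14400
3j²(3 3 6; 2 -2 0) = Δ·Π!·Σ² = 3/1001  (sign +1)
combine: 4πI² = 637·100/3003·3/1001 = 100/1573
take √, sign +1: I = 0.07112638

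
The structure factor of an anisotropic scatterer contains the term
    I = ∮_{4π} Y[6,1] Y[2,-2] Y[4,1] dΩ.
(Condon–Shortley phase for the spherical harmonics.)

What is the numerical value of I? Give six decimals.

Checks pass: Σm=0; 12 even; l₃=4∈[4,8].
(2·6+1)(2·2+1)(2·4+1) = 585
Δ: 4! 8! 0! / 13! → 1/6435
sum: t=2:+1/2304 = 1/2304
3j²(6 2 4; 0 0 0) = Δ·Π!·Σ² = 5/143  (sign +1)
sum: t=0:+1/17280 = 1/17280
3j²(6 2 4; 1 -2 1) = Δ·Π!·Σ² = 7/1287  (sign -1)
combine: 4πI² = 585·5/143·7/1287 = 175/1573
take √, sign -1: I = -0.09409136

-0.094091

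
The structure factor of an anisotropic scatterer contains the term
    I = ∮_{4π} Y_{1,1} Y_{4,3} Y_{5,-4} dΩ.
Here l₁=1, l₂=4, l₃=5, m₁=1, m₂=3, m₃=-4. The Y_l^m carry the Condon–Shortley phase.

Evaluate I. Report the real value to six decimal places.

m-sum 0 ✓  L=10 even ✓  3≤5≤5 ✓
Π(2lᵢ+1) = 3×9×11 = 297
triangle coeff Δ(1,4,5) = 1/495
Σ_t [0,0]: t=0:+1/576 = 1/576
(3j)²=5/99 [(1 4 5; 0 0 0)], sign=-1
Σ_t [0,0]: t=0:+1/10080 = 1/10080
(3j)²=4/55 [(1 4 5; 1 3 -4)], sign=-1
⇒ 4πI² = 12/11
I = (+1)√(12/11/(4π)) = 0.29463840

0.294638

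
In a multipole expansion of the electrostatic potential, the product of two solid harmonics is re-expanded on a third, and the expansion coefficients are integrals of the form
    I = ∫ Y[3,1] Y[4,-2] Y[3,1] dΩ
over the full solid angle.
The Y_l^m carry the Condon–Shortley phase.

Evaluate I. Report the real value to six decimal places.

0.162193

Checks pass: Σm=0; 10 even; l₃=3∈[1,7].
(2·3+1)(2·4+1)(2·3+1) = 441
Δ: 4! 2! 4! / 11! → 1/34650
sum: t=1:−1/72 t=2:+1/16 t=3:−1/72 = 5/144
3j²(3 4 3; 0 0 0) = Δ·Π!·Σ² = 2/77  (sign -1)
sum: t=0:+1/192 t=1:−1/36 t=2:+1/192 = -5/288
3j²(3 4 3; 1 -2 1) = Δ·Π!·Σ² = 20/693  (sign -1)
combine: 4πI² = 441·2/77·20/693 = 40/121
take √, sign +1: I = 0.16219310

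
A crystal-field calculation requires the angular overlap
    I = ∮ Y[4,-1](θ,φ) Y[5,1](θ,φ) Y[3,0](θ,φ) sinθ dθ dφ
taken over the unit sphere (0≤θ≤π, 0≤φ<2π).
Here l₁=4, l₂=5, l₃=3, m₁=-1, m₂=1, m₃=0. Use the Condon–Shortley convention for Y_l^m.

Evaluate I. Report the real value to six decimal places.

Checks pass: Σm=0; 12 even; l₃=3∈[1,9].
(2·4+1)(2·5+1)(2·3+1) = 693
Δ: 6! 2! 4! / 13! → 1/180180
sum: t=2:+1/576 t=3:−1/144 t=4:+1/576 = -1/288
3j²(4 5 3; 0 0 0) = Δ·Π!·Σ² = 20/1001  (sign +1)
sum: t=3:−1/432 t=4:+1/192 t=5:−1/1440 = 19/8640
3j²(4 5 3; -1 1 0) = Δ·Π!·Σ² = 361/30030  (sign -1)
combine: 4πI² = 693·20/1001·361/30030 = 2166/13013
take √, sign -1: I = -0.11508947

-0.115089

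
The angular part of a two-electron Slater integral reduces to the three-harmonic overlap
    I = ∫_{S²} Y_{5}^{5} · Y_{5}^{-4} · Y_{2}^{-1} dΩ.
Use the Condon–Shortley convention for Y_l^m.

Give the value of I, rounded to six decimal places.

-0.187924

Checks pass: Σm=0; 12 even; l₃=2∈[0,10].
(2·5+1)(2·5+1)(2·2+1) = 605
Δ: 8! 2! 2! / 13! → 1/38610
sum: t=3:−1/2880 t=4:+1/576 t=5:−1/2880 = 1/960
3j²(5 5 2; 0 0 0) = Δ·Π!·Σ² = 10/429  (sign +1)
sum: t=0:+1/80640 = 1/80640
3j²(5 5 2; 5 -4 -1) = Δ·Π!·Σ² = 9/286  (sign -1)
combine: 4πI² = 605·10/429·9/286 = 75/169
take √, sign -1: I = -0.18792404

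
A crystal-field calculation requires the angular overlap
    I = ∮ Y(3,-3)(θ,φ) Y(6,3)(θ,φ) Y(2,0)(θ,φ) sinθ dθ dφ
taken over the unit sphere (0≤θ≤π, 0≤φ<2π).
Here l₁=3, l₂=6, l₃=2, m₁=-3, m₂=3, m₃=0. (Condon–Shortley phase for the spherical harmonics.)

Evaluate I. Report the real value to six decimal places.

0.000000

triangle: need 3≤l₃≤9, have 2; I=0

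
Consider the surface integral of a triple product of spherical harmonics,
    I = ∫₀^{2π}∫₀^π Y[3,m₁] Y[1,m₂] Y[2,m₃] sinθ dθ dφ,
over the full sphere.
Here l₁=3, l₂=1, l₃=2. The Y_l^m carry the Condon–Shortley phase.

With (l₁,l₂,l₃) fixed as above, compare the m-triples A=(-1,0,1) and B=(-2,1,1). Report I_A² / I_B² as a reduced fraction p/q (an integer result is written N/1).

Shared (l₁,l₂,l₃)=(3,1,2): N and (l;000)² cancel in I_A²/I_B².
A: Δ = 2!·4!·0!/7! = 1/105; Racah Σ t=1..1: t=1:−1/6 = -1/6; ⇒ 3j(3 1 2; -1 0 1)² = 8/105, sgn +1
B: Δ = 2!·4!·0!/7! = 1/105; Racah Σ t=2..2: t=2:+1/12 = 1/12; ⇒ 3j(3 1 2; -2 1 1)² = 2/21, sgn -1
I_A²/I_B² = (8/105)/(2/21) = 4/5

4/5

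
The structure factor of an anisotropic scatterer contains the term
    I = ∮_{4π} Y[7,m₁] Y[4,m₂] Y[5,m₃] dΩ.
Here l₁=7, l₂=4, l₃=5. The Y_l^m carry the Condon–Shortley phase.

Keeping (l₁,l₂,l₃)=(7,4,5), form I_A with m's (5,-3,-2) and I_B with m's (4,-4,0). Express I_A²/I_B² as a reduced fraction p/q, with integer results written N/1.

3/140

Shared (l₁,l₂,l₃)=(7,4,5): N and (l;000)² cancel in I_A²/I_B².
A: Δ = 6!·8!·2!/17! = 1/6126120; Racah Σ t=0..1: t=0:+1/1036800 t=1:−1/1209600 = 1/7257600; ⇒ 3j(7 4 5; 5 -3 -2)² = 1/2210, sgn -1
B: Δ = 6!·8!·2!/17! = 1/6126120; Racah Σ t=0..0: t=0:+1/1036800 = 1/1036800; ⇒ 3j(7 4 5; 4 -4 0)² = 14/663, sgn -1
I_A²/I_B² = (1/2210)/(14/663) = 3/140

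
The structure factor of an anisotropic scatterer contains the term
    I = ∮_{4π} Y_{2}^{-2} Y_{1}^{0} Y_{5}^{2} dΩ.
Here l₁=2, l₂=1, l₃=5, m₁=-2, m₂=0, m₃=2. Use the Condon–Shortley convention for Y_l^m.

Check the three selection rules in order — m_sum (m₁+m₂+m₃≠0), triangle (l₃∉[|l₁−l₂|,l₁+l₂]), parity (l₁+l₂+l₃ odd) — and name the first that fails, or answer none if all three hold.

triangle

m₁+m₂+m₃ = -2 + 0 + 2 = 0  ✓
triangle: |2−1|=1 ≤ l₃=5 ≤ 2+1=3  ✗
parity: l₁+l₂+l₃ = 8 is even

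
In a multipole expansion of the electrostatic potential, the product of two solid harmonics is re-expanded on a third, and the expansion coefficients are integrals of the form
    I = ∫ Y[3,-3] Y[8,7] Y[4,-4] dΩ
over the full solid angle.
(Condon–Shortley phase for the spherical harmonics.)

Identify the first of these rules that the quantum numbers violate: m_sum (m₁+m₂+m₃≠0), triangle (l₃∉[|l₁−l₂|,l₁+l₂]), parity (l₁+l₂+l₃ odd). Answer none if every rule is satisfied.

triangle

Σmᵢ = 0  ✓
l₃∈[|l₁−l₂|,l₁+l₂]=[5,11], have l₃=4  ✗
Σlᵢ = 15 ⇒ odd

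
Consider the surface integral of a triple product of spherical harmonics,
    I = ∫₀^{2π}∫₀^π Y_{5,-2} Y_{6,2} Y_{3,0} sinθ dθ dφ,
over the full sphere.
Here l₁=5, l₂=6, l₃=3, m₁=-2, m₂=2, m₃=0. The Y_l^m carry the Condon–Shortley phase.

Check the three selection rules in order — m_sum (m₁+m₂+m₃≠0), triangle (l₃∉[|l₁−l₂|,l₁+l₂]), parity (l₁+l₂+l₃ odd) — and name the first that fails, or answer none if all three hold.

none

Σmᵢ = 0  ✓
l₃∈[|l₁−l₂|,l₁+l₂]=[1,11], have l₃=3  ✓
Σlᵢ = 14 ⇒ even  ✓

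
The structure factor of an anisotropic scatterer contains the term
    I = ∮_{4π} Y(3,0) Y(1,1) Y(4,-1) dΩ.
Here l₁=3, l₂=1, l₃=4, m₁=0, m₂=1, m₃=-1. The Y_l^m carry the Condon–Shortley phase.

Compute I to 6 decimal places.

-0.194664

Rules hold: Σm=0, L=8 even, 2≤4≤4.
N = 7·3·9 = 189
Δ = 0!·6!·2!/9! = 1/252
Racah Σ t=0..0: t=0:+1/36 = 1/36
⇒ 3j(3 1 4; 0 0 0)² = 4/63, sgn +1
Racah Σ t=0..0: t=0:+1/72 = 1/72
⇒ 3j(3 1 4; 0 1 -1)² = 5/126, sgn -1
4πI² = N·(3j₀)²·(3jₘ)² = 10/21
I = -1·√(0.47619/4π) = -0.19466390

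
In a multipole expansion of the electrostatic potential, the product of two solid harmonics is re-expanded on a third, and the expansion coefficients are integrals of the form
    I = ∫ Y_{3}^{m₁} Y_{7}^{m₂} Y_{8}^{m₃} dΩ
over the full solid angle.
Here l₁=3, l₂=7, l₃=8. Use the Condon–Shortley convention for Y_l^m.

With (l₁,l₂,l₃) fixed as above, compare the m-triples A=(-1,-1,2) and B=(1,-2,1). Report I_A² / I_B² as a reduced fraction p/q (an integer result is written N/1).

Shared (l₁,l₂,l₃)=(3,7,8): N and (l;000)² cancel in I_A²/I_B².
A: Δ = 2!·4!·12!/19! = 1/5290740; Racah Σ t=0..2: t=0:+1/24883200 t=1:−1/3628800 t=2:+1/7741440 = -37/348364800; ⇒ 3j(3 7 8; -1 -1 2)² = 1369/176358, sgn -1
B: Δ = 2!·4!·12!/19! = 1/5290740; Racah Σ t=0..2: t=0:+1/4838400 t=1:−1/5806080 t=2:+1/104509440 = 23/522547200; ⇒ 3j(3 7 8; 1 -2 1)² = 529/377910, sgn -1
I_A²/I_B² = (1369/176358)/(529/377910) = 20535/3703

20535/3703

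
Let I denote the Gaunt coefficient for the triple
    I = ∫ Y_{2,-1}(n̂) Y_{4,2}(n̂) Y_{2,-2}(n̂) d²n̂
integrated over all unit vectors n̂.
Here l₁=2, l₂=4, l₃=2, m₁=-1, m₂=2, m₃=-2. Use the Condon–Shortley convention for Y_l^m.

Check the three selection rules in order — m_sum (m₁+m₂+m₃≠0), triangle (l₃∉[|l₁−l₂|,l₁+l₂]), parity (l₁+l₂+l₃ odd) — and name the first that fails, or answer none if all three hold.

m_sum

m₁+m₂+m₃ = -1 + 2 − 2 = -1  ✗
triangle: |2−4|=2 ≤ l₃=2 ≤ 2+4=6
parity: l₁+l₂+l₃ = 8 is even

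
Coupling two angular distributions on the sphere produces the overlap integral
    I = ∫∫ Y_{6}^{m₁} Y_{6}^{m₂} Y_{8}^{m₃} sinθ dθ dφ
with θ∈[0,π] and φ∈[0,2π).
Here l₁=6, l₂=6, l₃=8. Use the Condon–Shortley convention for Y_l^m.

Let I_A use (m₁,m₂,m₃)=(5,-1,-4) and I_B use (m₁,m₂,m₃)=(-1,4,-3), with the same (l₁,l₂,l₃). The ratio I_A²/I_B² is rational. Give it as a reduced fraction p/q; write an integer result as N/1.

Same 6,6,8: normalisation and zero-m 3j drop out of the ratio.
A: Δ: 4! 8! 8! / 21! → 1/1309458150; sum: t=0:+1/87091200 t=1:−1/139345920 = 1/232243200; 3j²(6 6 8; 5 -1 -4) = Δ·Π!·Σ² = 33/8398  (sign +1)
B: Δ: 4! 8! 8! / 21! → 1/1309458150; sum: t=2:+1/116121600 t=3:−1/17418240 t=4:+1/24883200 = -1/116121600; 3j²(6 6 8; -1 4 -3) = Δ·Π!·Σ² = 5/4199  (sign +1)
I_A²/I_B² = (33/8398)/(5/4199) = 33/10

33/10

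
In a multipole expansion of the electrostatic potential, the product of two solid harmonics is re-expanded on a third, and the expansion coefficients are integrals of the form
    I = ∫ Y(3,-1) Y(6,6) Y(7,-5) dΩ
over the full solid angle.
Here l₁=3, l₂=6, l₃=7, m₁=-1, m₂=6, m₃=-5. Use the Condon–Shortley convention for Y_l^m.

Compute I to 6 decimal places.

Checks pass: Σm=0; 16 even; l₃=7∈[3,9].
(2·3+1)(2·6+1)(2·7+1) = 1365
Δ: 2! 4! 10! / 17! → 1/2042040
sum: t=0:+1/207360 t=1:−1/57600 t=2:+1/207360 = -1/129600
3j²(3 6 7; 0 0 0) = Δ·Π!·Σ² = 168/12155  (sign +1)
sum: t=2:+1/29030400 = 1/29030400
3j²(3 6 7; -1 6 -5) = Δ·Π!·Σ² = 99/7735  (sign +1)
combine: 4πI² = 1365·168/12155·99/7735 = 4536/18785
take √, sign +1: I = 0.13862003

0.138620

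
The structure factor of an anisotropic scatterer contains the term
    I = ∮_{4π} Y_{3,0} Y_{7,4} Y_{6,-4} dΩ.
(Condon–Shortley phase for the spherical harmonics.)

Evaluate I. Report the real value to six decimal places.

-0.078810

Rules hold: Σm=0, L=16 even, 4≤6≤10.
N = 7·15·13 = 1365
Δ = 4!·2!·10!/17! = 1/2042040
Racah Σ t=1..3: t=1:−1/207360 t=2:+1/57600 t=3:−1/207360 = 1/129600
⇒ 3j(3 7 6; 0 0 0)² = 168/12155, sgn +1
Racah Σ t=1..3: t=1:−1/43545600 t=2:+1/1451520 t=3:−1/967680 = -1/2721600
⇒ 3j(3 7 6; 0 4 -4)² = 32/7735, sgn -1
4πI² = N·(3j₀)²·(3jₘ)² = 16128/206635
I = -1·√(0.0780507/4π) = -0.07881037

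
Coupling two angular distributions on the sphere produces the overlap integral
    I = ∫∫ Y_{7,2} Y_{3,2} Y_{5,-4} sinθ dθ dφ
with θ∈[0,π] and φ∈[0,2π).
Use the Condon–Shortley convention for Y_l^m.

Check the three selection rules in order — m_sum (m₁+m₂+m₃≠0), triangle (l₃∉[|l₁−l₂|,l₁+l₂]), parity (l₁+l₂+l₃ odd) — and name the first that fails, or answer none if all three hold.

parity

Σmᵢ = 0  ✓
l₃∈[|l₁−l₂|,l₁+l₂]=[4,10], have l₃=5  ✓
Σlᵢ = 15 ⇒ odd  ✗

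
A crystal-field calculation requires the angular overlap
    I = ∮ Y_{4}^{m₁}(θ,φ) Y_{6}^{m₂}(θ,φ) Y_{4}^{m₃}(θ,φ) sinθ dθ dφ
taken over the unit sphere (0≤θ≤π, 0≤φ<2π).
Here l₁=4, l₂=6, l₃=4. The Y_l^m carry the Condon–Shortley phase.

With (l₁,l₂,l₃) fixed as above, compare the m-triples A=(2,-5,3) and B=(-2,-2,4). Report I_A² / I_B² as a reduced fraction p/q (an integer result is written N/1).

Shared (l₁,l₂,l₃)=(4,6,4): N and (l;000)² cancel in I_A²/I_B².
A: Δ = 6!·2!·6!/15! = 1/1261260; Racah Σ t=0..1: t=0:+1/172800 t=1:−1/86400 = -1/172800; ⇒ 3j(4 6 4; 2 -5 3)² = 1/130, sgn +1
B: Δ = 6!·2!·6!/15! = 1/1261260; Racah Σ t=4..4: t=4:+1/69120 = 1/69120; ⇒ 3j(4 6 4; -2 -2 4)² = 4/429, sgn +1
I_A²/I_B² = (1/130)/(4/429) = 33/40

33/40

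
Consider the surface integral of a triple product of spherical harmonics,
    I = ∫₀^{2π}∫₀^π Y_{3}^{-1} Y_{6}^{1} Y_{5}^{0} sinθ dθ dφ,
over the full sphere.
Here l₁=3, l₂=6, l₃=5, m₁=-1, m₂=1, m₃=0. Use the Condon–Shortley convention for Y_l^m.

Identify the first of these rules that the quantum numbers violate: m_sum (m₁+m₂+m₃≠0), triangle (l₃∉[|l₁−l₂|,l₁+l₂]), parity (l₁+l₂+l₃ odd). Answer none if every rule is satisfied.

none

azimuthal sum: -1 + 1 + 0 = 0  ✓
3 ≤ 5 ≤ 9 (triangle on l)  ✓
L = 3 + 6 + 5 = 14 (even)  ✓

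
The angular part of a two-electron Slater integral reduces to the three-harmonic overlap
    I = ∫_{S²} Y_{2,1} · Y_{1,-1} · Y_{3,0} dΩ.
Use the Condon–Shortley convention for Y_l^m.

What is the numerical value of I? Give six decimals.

m-sum 0 ✓  L=6 even ✓  1≤3≤3 ✓
Π(2lᵢ+1) = 5×3×7 = 105
triangle coeff Δ(2,1,3) = 1/105
Σ_t [0,0]: t=0:+1/4 = 1/4
(3j)²=3/35 [(2 1 3; 0 0 0)], sign=-1
Σ_t [0,0]: t=0:+1/12 = 1/12
(3j)²=1/35 [(2 1 3; 1 -1 0)], sign=-1
⇒ 4πI² = 9/35
I = (+1)√(9/35/(4π)) = 0.14304817

0.143048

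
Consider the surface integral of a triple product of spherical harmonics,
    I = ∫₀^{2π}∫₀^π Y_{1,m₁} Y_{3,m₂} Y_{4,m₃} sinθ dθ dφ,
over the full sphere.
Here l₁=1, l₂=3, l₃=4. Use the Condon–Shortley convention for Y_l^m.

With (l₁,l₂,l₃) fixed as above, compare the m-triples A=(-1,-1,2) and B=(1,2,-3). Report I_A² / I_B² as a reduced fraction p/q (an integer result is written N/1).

5/7

l's match ⇒ only the (l;m) 3-j factors differ between A and B.
A: triangle coeff Δ(1,3,4) = 1/252; Σ_t [0,0]: t=0:+1/96 = 1/96; (3j)²=5/84 [(1 3 4; -1 -1 2)], sign=+1
B: triangle coeff Δ(1,3,4) = 1/252; Σ_t [0,0]: t=0:+1/240 = 1/240; (3j)²=1/12 [(1 3 4; 1 2 -3)], sign=-1
I_A²/I_B² = (5/84)/(1/12) = 5/7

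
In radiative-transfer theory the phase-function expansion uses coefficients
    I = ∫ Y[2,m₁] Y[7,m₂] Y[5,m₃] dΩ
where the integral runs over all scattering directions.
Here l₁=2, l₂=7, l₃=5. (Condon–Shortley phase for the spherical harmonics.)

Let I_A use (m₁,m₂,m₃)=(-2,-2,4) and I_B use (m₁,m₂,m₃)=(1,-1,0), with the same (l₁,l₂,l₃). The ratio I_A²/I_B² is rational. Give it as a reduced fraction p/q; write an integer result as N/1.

Same 2,7,5: normalisation and zero-m 3j drop out of the ratio.
A: Δ: 4! 0! 10! / 15! → 1/15015; sum: t=4:+1/8709120 = 1/8709120; 3j²(2 7 5; -2 -2 4) = Δ·Π!·Σ² = 1/3003  (sign -1)
B: Δ: 4! 0! 10! / 15! → 1/15015; sum: t=1:−1/86400 = -1/86400; 3j²(2 7 5; 1 -1 0) = Δ·Π!·Σ² = 16/715  (sign +1)
I_A²/I_B² = (1/3003)/(16/715) = 5/336

5/336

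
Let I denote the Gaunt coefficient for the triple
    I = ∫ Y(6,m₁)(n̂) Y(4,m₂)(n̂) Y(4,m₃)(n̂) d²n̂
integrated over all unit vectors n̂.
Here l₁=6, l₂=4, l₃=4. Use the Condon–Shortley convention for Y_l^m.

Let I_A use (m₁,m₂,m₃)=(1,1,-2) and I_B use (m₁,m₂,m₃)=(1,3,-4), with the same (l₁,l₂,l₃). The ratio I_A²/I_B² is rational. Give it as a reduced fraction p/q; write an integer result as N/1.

Same 6,4,4: normalisation and zero-m 3j drop out of the ratio.
A: Δ: 6! 6! 2! / 15! → 1/1261260; sum: t=3:−1/3456 t=4:+1/5760 t=5:−1/172800 = -7/57600; 3j²(6 4 4; 1 1 -2) = Δ·Π!·Σ² = 21/2860  (sign -1)
B: Δ: 6! 6! 2! / 15! → 1/1261260; sum: t=5:−1/172800 = -1/172800; 3j²(6 4 4; 1 3 -4) = Δ·Π!·Σ² = 7/2145  (sign -1)
I_A²/I_B² = (21/2860)/(7/2145) = 9/4

9/4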